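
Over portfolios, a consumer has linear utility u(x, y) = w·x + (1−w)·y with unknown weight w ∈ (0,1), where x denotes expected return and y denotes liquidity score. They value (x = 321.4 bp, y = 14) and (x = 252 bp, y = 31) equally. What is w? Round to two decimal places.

u(321.4,14) = u(252,31) means w·321.4 + (1−w)·14 = w·252 + (1−w)·31.
Collecting terms: w·69.4 = (1−w)·17.
The marginal rate of substitution is 17/69.4, so w = 17/(69.4+17) = 0.20.

w = 0.20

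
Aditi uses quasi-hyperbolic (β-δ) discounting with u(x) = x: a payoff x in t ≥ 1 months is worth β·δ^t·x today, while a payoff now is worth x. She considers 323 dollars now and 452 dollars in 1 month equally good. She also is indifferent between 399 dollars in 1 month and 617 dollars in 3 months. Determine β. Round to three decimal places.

β ≈ 0.889

The second indifference involves only future payoffs, so β cancels: β·δ^1·399 = β·δ^3·617, giving δ^2 = 399/617 = 0.64668, so δ = 0.80416.
Now use the now-vs-future pair: 323 = β·δ·452 gives β = 323/(0.80416·452) ≈ 0.889.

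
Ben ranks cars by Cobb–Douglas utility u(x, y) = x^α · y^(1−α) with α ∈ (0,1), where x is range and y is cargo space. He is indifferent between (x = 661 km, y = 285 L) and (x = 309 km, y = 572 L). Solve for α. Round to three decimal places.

α ≈ 0.478

Indifference: 661^α · 285^(1−α) = 309^α · 572^(1−α).
(661/309)^α = (572/285)^(1−α); take logs: α·ln(661/309) = (1−α)·ln(572/285), i.e. α·0.760413 = (1−α)·0.696650.
So α/(1−α) = (0.696650)/(0.760413) = 0.916147, and α = 0.916147/1.916147 ≈ 0.478.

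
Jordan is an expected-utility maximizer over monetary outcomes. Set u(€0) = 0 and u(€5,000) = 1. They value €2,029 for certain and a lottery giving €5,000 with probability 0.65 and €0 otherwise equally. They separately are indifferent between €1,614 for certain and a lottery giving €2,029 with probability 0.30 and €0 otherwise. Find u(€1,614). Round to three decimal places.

0.195

First, u(€2,029) = 0.65·u(€5,000) + 0.35·u(€0) = 0.65.
Chaining: u(€1,614) = 0.30·0.65 + 0.70·0.00 = 0.1950.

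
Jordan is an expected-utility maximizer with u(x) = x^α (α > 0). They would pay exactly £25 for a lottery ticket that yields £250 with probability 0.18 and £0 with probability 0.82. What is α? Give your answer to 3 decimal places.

EU(lottery) = 0.18·250^α + 0.82·0 = 0.18·250^α.
Setting u(25) equal to that: 25^α = 0.18·250^α ⇒ (25/250)^α = 0.18.
Taking logs: α·ln(25/250) = ln(0.18), so α = -1.714798 / -2.302585 ≈ 0.745.

α ≈ 0.745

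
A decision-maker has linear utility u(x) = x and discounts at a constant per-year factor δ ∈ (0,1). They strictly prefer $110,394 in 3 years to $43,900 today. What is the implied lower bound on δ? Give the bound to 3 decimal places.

δ > 0.735

The preference means 43900 < δ^3·110394.
Hence δ^3 > 43900/110394 = 0.39767, and x ↦ x^(1/3) is increasing on (0,∞).
δ > (43900/110394)^(1/3) ≈ 0.735.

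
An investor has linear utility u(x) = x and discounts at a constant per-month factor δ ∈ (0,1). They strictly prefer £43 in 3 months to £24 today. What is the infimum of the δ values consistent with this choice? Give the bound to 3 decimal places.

δ > 0.823

Comparing present values: 24 < δ^3·43.
So δ^3 > 24/43 = 0.55814; taking the cube root of both positive sides preserves the inequality.
δ > (24/43)^(1/3) ≈ 0.823.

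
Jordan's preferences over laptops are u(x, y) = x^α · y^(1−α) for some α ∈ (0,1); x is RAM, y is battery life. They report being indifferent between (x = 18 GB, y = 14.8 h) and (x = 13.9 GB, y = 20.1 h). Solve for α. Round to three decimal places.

α ≈ 0.542

Set the two utilities equal: 18^α·14.8^(1−α) = 13.9^α·20.1^(1−α).
Rearrange to (18/13.9)^α = (20.1/14.8)^(1−α) and take logs: α·0.258483 = (1−α)·0.306093.
So α/(1−α) = (0.306093)/(0.258483) = 1.184190, and α = 1.184190/2.184190 ≈ 0.542.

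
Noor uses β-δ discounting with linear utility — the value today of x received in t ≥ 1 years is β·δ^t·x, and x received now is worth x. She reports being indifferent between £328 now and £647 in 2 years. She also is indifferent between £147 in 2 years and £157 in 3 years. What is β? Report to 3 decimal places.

β ≈ 0.578

Both payoffs in the second observation are in the future, so β drops out: δ^2·147 = δ^3·157 ⇒ δ = 147/157 = 0.93631.
Substituting δ into 328 = β·δ^2·647: β = 328/(567.204) ≈ 0.578.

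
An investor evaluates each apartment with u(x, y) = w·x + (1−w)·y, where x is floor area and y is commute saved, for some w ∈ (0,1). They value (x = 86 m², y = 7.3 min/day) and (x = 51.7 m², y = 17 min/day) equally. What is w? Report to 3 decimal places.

w = 0.220

u(86,7.3) = u(51.7,17) means w·86 + (1−w)·7.3 = w·51.7 + (1−w)·17.
Rearranging, 34.3·w − 9.7·(1−w) = 0.
So w/(1−w) = 9.7/34.3 = 0.2828, giving w = 9.7/(34.3+9.7) = 0.220.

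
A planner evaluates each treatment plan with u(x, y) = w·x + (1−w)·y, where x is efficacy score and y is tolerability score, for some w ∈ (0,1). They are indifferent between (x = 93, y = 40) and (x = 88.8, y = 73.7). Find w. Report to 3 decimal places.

w = 0.889

Indifference: w·93 + (1−w)·40 = w·88.8 + (1−w)·73.7.
w·(93−88.8) = (1−w)·(73.7−40), i.e. w·4.2 = (1−w)·33.7.
So w/(1−w) = 33.7/4.2 = 8.0238, giving w = 33.7/(4.2+33.7) = 0.889.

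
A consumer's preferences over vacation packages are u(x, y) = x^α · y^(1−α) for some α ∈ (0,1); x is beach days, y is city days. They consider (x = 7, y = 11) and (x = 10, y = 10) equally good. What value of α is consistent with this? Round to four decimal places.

The Cobb–Douglas utilities coincide, so 7^α·11^(1−α) = 10^α·10^(1−α).
(7/10)^α = (10/11)^(1−α); take logs: α·ln(7/10) = (1−α)·ln(10/11), i.e. α·-0.3566749 = (1−α)·-0.0953102.
So α/(1−α) = (-0.0953102)/(-0.3566749) = 0.2672187, and α = 0.2672187/1.2672187 ≈ 0.2109.

α ≈ 0.2109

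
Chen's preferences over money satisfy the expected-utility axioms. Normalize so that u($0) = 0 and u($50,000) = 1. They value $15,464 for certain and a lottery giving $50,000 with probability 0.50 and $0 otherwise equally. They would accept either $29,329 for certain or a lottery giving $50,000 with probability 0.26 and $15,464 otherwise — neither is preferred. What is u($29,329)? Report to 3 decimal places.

0.630

The first gamble pins u($15,464): it must equal 0.50·1 + 0.50·0 = 0.50.
The second indifference gives u($29,329) = 0.26·u($50,000) + 0.74·u($15,464) = 0.26·1.00 + 0.74·0.50 = 0.6300.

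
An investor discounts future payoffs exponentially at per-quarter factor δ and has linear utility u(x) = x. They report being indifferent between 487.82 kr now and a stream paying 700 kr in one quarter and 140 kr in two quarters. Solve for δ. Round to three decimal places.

The stream is worth 700δ + 140δ² today, so 700δ + 140δ² = 487.82.
That is, 140δ² + 700δ − 487.82 = 0, a quadratic in δ.
δ = (−700 + √(700² + 4·140·487.82)) / (2·140) = (−700 + √763179.20) / 280 ≈ 0.620.

δ ≈ 0.620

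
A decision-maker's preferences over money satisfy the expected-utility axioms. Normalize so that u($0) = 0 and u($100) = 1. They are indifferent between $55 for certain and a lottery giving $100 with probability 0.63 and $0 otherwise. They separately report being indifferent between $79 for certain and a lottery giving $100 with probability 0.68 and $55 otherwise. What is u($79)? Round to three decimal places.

The first gamble pins u($55): it must equal 0.63·1 + 0.37·0 = 0.63.
Chaining: u($79) = 0.68·1.00 + 0.32·0.63 = 0.8816.

0.882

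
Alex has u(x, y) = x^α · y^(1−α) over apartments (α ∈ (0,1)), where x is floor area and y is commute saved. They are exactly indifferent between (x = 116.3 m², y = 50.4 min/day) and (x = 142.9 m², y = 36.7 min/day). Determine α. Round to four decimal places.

α ≈ 0.6063

Indifference: 116.3^α · 50.4^(1−α) = 142.9^α · 36.7^(1−α).
Taking logs: α·ln 116.3 + (1−α)·ln 50.4 = α·ln 142.9 + (1−α)·ln 36.7, i.e. α·-0.2059720 = (1−α)·-0.3172144.
With A = -0.2059720 and B = -0.3172144: α·A = (1−α)·B, so α = B/(A+B) = -0.3172144/-0.5231864 ≈ 0.6063.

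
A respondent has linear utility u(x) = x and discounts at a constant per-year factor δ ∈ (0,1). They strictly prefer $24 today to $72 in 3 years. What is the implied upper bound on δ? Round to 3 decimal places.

δ < 0.693

The preference means 24 > δ^3·72.
So δ^3 < 24/72 = 0.33333; taking the cube root of both positive sides preserves the inequality.
δ < (24/72)^(1/3) ≈ 0.693.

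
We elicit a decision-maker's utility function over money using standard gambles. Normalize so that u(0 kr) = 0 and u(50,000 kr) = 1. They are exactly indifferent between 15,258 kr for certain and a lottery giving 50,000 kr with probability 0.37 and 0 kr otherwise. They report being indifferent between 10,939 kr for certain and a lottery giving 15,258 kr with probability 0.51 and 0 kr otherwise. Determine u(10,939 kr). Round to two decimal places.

0.19

The first gamble pins u(15,258 kr): it must equal 0.37·1 + 0.63·0 = 0.37.
Then u(10,939 kr) = 0.51·u(15,258 kr) + 0.49·u(0 kr) = 0.51·0.37 + 0.49·0.00 = 0.1887.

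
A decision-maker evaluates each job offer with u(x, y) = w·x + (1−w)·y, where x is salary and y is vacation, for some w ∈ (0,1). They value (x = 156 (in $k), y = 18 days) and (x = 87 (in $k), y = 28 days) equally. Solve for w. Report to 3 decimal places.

Equating utilities: w·156 + (1−w)·18 = w·87 + (1−w)·28.
w·(156−87) = (1−w)·(28−18), i.e. w·69 = (1−w)·10.
So w/(1−w) = 10/69 = 0.1449, giving w = 10/(69+10) = 0.127.

w = 0.127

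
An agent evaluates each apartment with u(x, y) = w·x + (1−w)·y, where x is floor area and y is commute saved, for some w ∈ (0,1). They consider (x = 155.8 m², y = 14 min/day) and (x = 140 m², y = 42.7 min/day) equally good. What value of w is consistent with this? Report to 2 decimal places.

u(155.8,14) = u(140,42.7) means w·155.8 + (1−w)·14 = w·140 + (1−w)·42.7.
Collecting terms: w·15.8 = (1−w)·28.7.
Hence w = 28.7/(15.8+28.7) = 28.7/44.5 = 0.64.

w = 0.64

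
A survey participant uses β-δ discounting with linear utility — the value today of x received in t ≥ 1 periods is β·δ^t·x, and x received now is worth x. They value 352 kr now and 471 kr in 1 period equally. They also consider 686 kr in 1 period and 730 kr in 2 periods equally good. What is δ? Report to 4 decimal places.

δ ≈ 0.9397

From the later pair, β·δ^1·686 = β·δ^2·730; dividing through, δ = 686/730 = 0.93973.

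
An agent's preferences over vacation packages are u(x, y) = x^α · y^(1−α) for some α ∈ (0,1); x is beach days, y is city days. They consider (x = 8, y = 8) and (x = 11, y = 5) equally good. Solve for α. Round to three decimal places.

α ≈ 0.596

The Cobb–Douglas utilities coincide, so 8^α·8^(1−α) = 11^α·5^(1−α).
(8/11)^α = (5/8)^(1−α); take logs: α·ln(8/11) = (1−α)·ln(5/8), i.e. α·-0.318454 = (1−α)·-0.470004.
So α/(1−α) = (-0.470004)/(-0.318454) = 1.475893, and α = 1.475893/2.475893 ≈ 0.596.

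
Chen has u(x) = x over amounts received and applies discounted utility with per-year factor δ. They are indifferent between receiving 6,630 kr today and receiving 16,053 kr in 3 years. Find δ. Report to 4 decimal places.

δ ≈ 0.7447

Equating discounted utilities: u(6630) = δ^3·u(16053) ⇒ δ^3 = u(6630)/u(16053).
With u(x) = x: δ^3 = 6630/16053 = 0.41301.
So δ = 0.41301^(1/3) ≈ 0.7447.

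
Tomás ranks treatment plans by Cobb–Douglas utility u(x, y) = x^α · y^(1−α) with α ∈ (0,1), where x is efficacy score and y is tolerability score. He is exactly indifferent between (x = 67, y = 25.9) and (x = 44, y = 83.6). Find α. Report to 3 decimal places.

Indifference: 67^α · 25.9^(1−α) = 44^α · 83.6^(1−α).
(67/44)^α = (83.6/25.9)^(1−α); take logs: α·ln(67/44) = (1−α)·ln(83.6/25.9), i.e. α·0.420503 = (1−α)·1.171801.
With A = 0.420503 and B = 1.171801: α·A = (1−α)·B, so α = B/(A+B) = 1.171801/1.592304 ≈ 0.736.

α ≈ 0.736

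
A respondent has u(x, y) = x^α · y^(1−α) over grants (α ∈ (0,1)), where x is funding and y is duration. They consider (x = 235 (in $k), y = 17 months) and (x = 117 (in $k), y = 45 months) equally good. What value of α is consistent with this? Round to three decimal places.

Set the two utilities equal: 235^α·17^(1−α) = 117^α·45^(1−α).
Taking logs: α·ln 235 + (1−α)·ln 17 = α·ln 117 + (1−α)·ln 45, i.e. α·0.697412 = (1−α)·0.973449.
With A = 0.697412 and B = 0.973449: α·A = (1−α)·B, so α = B/(A+B) = 0.973449/1.670861 ≈ 0.583.

α ≈ 0.583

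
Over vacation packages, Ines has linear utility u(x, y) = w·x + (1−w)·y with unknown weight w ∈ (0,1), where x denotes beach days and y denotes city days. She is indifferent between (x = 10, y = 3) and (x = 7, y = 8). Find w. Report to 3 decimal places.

Equating utilities: w·10 + (1−w)·3 = w·7 + (1−w)·8.
Rearranging, 3·w − 5·(1−w) = 0.
So w/(1−w) = 5/3 = 1.6667, giving w = 5/(3+5) = 0.625.

w = 0.625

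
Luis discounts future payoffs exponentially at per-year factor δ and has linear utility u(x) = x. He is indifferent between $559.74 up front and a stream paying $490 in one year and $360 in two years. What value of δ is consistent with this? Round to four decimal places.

Present value of the stream is 490·δ + 360·δ². Indifference gives 490δ + 360δ² = 559.74.
That is, 360δ² + 490δ − 559.74 = 0, a quadratic in δ.
The positive root is δ = [−490 + √(490² + 4·360·559.74)] / (2·360) = (−490 + 1022.803)/720 ≈ 0.7400.

δ ≈ 0.7400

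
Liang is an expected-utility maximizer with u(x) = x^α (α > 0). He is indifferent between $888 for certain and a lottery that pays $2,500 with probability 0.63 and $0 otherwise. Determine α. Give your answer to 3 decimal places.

α ≈ 0.446

The lottery's expected utility is 0.63·u(2500) + 0.37·u(0) = 0.63·2500^α (since u(0) = 0 for α > 0).
Equating: 888^α = 0.63·2500^α, i.e. 0.3552^α = 0.63.
α = ln(0.63) / ln(888/2500) = -0.462035/-1.035074 ≈ 0.446.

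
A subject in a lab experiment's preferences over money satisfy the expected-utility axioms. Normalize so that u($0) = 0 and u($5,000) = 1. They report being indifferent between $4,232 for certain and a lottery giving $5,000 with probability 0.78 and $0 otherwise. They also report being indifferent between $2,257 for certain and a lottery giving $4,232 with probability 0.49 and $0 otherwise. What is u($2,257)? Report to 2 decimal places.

From the first indifference, u($4,232) = 0.78·u($5,000) + 0.22·u($0) = 0.78·1 + 0.22·0 = 0.78.
Chaining: u($2,257) = 0.49·0.78 + 0.51·0.00 = 0.3822.

0.38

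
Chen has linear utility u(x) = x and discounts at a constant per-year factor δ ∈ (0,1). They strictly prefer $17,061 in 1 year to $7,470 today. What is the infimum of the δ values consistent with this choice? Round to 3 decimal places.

δ > 0.438

Under u(x) = x this choice says 7470 < δ·17061.
So δ > 7470/17061 = 0.43784.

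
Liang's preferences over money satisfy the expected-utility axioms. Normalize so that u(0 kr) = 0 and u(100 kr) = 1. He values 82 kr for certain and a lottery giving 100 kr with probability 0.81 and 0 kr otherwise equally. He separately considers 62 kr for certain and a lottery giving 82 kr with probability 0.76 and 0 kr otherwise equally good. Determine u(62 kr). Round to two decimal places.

First, u(82 kr) = 0.81·u(100 kr) + 0.19·u(0 kr) = 0.81.
Chaining: u(62 kr) = 0.76·0.81 + 0.24·0.00 = 0.6156.

0.62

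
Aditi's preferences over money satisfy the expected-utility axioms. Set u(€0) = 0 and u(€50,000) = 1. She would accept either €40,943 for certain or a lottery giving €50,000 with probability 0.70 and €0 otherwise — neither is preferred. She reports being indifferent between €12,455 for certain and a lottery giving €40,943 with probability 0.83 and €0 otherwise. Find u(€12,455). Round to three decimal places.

First, u(€40,943) = 0.70·u(€50,000) + 0.30·u(€0) = 0.70.
Chaining: u(€12,455) = 0.83·0.70 + 0.17·0.00 = 0.5810.

0.581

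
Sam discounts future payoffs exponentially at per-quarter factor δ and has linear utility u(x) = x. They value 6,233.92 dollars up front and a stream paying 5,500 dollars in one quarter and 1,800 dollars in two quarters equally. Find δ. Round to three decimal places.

δ ≈ 0.880

Equating present values: 6233.92 = 5500δ + 1800δ².
So 1800δ² + 5500δ − 6233.92 = 0.
By the quadratic formula (taking the positive root), δ = (−5500 + √75134224.00) / 3600 ≈ 0.880.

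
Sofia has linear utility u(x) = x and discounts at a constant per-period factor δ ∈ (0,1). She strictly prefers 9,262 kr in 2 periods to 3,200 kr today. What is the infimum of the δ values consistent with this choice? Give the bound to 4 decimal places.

δ > 0.5878

Comparing present values: 3200 < δ^2·9262.
Hence δ^2 > 3200/9262 = 0.34550, and x ↦ x^(1/2) is increasing on (0,∞).
δ > (3200/9262)^(1/2) ≈ 0.5878.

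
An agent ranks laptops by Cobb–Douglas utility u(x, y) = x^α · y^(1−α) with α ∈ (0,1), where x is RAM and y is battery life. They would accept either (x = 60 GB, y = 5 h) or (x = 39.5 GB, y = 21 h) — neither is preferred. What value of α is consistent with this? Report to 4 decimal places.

α ≈ 0.7744

The Cobb–Douglas utilities coincide, so 60^α·5^(1−α) = 39.5^α·21^(1−α).
Rearrange to (60/39.5)^α = (21/5)^(1−α) and take logs: α·0.4180439 = (1−α)·1.4350845.
With A = 0.4180439 and B = 1.4350845: α·A = (1−α)·B, so α = B/(A+B) = 1.4350845/1.8531284 ≈ 0.7744.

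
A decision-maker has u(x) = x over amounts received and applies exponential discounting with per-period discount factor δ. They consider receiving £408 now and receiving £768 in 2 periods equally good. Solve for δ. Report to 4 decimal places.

δ ≈ 0.7289

Equating discounted utilities: u(408) = δ^2·u(768) ⇒ δ^2 = u(408)/u(768).
With u(x) = x: δ^2 = 408/768 = 0.53125.
Taking the square root: δ = 0.53125^(1/2) ≈ 0.7289.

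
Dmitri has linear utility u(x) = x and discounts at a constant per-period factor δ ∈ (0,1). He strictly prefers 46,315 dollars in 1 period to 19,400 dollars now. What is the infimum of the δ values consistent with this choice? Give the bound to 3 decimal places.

The preference means 19400 < δ·46315.
Dividing through by 46315 gives δ > 0.41887.

δ > 0.419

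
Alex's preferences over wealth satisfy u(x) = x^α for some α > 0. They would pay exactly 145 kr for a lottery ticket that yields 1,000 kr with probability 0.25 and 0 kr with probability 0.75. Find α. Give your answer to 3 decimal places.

EU(lottery) = 0.25·1000^α + 0.75·0 = 0.25·1000^α.
Equating: 145^α = 0.25·1000^α, i.e. 0.1450^α = 0.25.
α = ln(0.25) / ln(145/1000) = -1.386294/-1.931022 ≈ 0.718.

α ≈ 0.718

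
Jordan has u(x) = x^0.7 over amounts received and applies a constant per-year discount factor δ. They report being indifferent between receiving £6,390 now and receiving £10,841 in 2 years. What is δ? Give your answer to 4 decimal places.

Indifference means u(6390) = δ^2 · u(10841), so δ^2 = u(6390)/u(10841).
With u(x) = x^0.7: δ^2 = 6390^0.7/10841^0.7 = (6390/10841)^0.7 = 0.69072.
Hence δ = (0.69072)^(1/2) = 0.831096.

δ ≈ 0.8311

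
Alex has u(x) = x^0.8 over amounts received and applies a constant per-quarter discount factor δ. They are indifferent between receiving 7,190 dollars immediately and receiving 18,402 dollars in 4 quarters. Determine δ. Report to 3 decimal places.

δ ≈ 0.829

Indifference means u(7190) = δ^4 · u(18402), so δ^4 = u(7190)/u(18402).
Since u(x) = x^0.8, δ^4 = (7190/18402)^0.8 = 0.39072^0.8 = 0.47151.
Hence δ = (0.47151)^(1/4) = 0.82865.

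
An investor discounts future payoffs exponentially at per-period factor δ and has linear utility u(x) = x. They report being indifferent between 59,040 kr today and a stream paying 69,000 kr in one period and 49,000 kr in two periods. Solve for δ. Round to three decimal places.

The stream is worth 69000δ + 49000δ² today, so 69000δ + 49000δ² = 59040.
So 49000δ² + 69000δ − 59040 = 0.
δ = (−69000 + √(69000² + 4·49000·59040)) / (2·49000) = (−69000 + √16332840000.00) / 98000 ≈ 0.600.

δ ≈ 0.600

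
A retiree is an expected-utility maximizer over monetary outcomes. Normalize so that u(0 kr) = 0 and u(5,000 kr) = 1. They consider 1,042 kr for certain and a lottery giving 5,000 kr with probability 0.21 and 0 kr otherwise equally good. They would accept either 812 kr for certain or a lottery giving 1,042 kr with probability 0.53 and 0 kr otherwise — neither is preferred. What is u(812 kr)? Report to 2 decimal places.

From the first indifference, u(1,042 kr) = 0.21·u(5,000 kr) + 0.79·u(0 kr) = 0.21·1 + 0.79·0 = 0.21.
Then u(812 kr) = 0.53·u(1,042 kr) + 0.47·u(0 kr) = 0.53·0.21 + 0.47·0.00 = 0.1113.

0.11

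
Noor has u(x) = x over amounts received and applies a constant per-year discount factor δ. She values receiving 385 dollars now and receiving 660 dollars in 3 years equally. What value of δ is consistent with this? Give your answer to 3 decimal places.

Indifference means u(385) = δ^3 · u(660), so δ^3 = u(385)/u(660).
With u(x) = x: δ^3 = 385/660 = 0.58333.
So δ = 0.58333^(1/3) ≈ 0.836.

δ ≈ 0.836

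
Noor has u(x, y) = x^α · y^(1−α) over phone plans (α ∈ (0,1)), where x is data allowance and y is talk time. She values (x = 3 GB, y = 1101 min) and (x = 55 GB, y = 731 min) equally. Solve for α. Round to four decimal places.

α ≈ 0.1234

The Cobb–Douglas utilities coincide, so 3^α·1101^(1−α) = 55^α·731^(1−α).
Taking logs: α·ln 3 + (1−α)·ln 1101 = α·ln 55 + (1−α)·ln 731, i.e. α·-2.9087209 = (1−α)·-0.4095607.
Thus α·(-3.3182816) = -0.4095607, so α = -0.4095607/-3.3182816 ≈ 0.1234.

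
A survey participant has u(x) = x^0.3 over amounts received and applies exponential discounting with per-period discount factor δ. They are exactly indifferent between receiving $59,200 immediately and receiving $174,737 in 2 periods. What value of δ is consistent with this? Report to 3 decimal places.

δ ≈ 0.850

The payoff in 2 periods is discounted by δ^2, so u(59200) = δ^2·u(174737) and δ^2 = u(59200)/u(174737).
With u(x) = x^0.3: δ^2 = 59200^0.3/174737^0.3 = (59200/174737)^0.3 = 0.72274.
Taking the square root: δ = 0.72274^(1/2) ≈ 0.850.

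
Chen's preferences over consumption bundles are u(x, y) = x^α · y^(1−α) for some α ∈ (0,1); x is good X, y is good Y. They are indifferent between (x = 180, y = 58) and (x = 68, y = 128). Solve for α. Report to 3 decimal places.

The Cobb–Douglas utilities coincide, so 180^α·58^(1−α) = 68^α·128^(1−α).
Rearrange to (180/68)^α = (128/58)^(1−α) and take logs: α·0.973449 = (1−α)·0.791587.
Thus α·(1.765036) = 0.791587, so α = 0.791587/1.765036 ≈ 0.448.

α ≈ 0.448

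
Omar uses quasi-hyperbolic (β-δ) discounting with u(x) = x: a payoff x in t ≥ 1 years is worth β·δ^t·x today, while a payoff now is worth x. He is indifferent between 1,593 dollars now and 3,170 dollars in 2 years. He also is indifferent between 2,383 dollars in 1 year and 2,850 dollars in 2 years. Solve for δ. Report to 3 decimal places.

Both payoffs in the second observation are in the future, so β drops out: δ^1·2383 = δ^2·2850 ⇒ δ = 2383/2850 = 0.83614.

δ ≈ 0.836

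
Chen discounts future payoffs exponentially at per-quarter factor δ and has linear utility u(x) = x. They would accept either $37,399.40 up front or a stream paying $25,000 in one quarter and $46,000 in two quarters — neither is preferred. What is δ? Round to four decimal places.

δ ≈ 0.6700

Present value of the stream is 25000·δ + 46000·δ². Indifference gives 25000δ + 46000δ² = 37399.40.
So 46000δ² + 25000δ − 37399.40 = 0.
δ = (−25000 + √(25000² + 4·46000·37399.40)) / (2·46000) = (−25000 + √7506489600.00) / 92000 ≈ 0.6700.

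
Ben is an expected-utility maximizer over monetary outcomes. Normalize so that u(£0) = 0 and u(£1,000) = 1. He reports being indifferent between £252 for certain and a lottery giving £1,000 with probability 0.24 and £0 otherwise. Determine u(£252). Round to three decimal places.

0.240

The indifference gives u(£252) = 0.24·u(£1,000) + 0.76·u(£0) = 0.24·1 + 0.76·0 = 0.24.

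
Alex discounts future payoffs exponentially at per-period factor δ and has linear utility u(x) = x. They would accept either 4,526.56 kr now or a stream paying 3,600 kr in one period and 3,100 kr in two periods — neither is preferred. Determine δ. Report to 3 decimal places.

δ ≈ 0.760

The stream is worth 3600δ + 3100δ² today, so 3600δ + 3100δ² = 4526.56.
So 3100δ² + 3600δ − 4526.56 = 0.
By the quadratic formula (taking the positive root), δ = (−3600 + √69089344.00) / 6200 ≈ 0.760.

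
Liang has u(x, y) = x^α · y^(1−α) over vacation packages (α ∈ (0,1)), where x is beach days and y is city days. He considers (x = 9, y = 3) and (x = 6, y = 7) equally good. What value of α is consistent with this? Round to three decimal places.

Indifference: 9^α · 3^(1−α) = 6^α · 7^(1−α).
Taking logs: α·ln 9 + (1−α)·ln 3 = α·ln 6 + (1−α)·ln 7, i.e. α·0.405465 = (1−α)·0.847298.
Thus α·(1.252763) = 0.847298, so α = 0.847298/1.252763 ≈ 0.676.

α ≈ 0.676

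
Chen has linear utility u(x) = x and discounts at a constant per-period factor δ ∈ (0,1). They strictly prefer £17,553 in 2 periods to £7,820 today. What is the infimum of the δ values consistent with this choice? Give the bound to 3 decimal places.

Under u(x) = x this choice says 7820 < δ^2·17553.
Hence δ^2 > 7820/17553 = 0.44551, and x ↦ x^(1/2) is increasing on (0,∞).
δ > 0.44551^(1/2) = 0.667.

δ > 0.667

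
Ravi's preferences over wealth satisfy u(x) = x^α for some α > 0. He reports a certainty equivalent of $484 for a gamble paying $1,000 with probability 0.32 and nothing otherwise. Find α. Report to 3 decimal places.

Since u(0) = 0, the lottery's EU is 0.32·1000^α.
Indifference: 484^α = 0.32·1000^α, so (484/1000)^α = 0.32.
Take logs: α = ln 0.32 / ln(484/1000) ≈ 1.57018.

α ≈ 1.570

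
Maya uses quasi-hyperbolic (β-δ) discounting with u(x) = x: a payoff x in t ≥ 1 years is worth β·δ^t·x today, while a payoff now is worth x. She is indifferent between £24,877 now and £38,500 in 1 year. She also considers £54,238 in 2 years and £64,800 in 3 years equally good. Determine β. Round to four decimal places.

Both payoffs in the second observation are in the future, so β drops out: δ^2·54238 = δ^3·64800 ⇒ δ = 54238/64800 = 0.83701.
The first indifference: 24877 = β·δ·38500, so β = 24877/(δ·38500) = 24877/(0.83701·38500) ≈ 0.7720.

β ≈ 0.7720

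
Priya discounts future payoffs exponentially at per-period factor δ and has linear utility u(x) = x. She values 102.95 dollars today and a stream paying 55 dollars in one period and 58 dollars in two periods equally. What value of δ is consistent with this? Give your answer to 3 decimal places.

Equating present values: 102.95 = 55δ + 58δ².
So 58δ² + 55δ − 102.95 = 0.
δ = (−55 + √(55² + 4·58·102.95)) / (2·58) = (−55 + √26909.40) / 116 ≈ 0.940.

δ ≈ 0.940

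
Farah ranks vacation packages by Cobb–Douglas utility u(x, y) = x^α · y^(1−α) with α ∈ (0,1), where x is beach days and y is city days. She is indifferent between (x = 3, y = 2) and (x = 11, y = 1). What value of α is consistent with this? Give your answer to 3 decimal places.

Indifference: 3^α · 2^(1−α) = 11^α · 1^(1−α).
Taking logs: α·ln 3 + (1−α)·ln 2 = α·ln 11 + (1−α)·ln 1, i.e. α·-1.299283 = (1−α)·-0.693147.
Thus α·(-1.992430) = -0.693147, so α = -0.693147/-1.992430 ≈ 0.348.

α ≈ 0.348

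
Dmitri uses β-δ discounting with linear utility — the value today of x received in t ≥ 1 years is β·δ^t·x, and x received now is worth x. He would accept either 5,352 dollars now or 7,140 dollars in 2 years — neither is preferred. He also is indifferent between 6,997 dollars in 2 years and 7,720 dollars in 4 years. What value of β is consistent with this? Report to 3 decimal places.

β ≈ 0.827

Both payoffs in the second observation are in the future, so β drops out: δ^2·6997 = δ^4·7720 ⇒ δ^2 = 6997/7720 = 0.90635, so δ = 0.95202.
Now use the now-vs-future pair: 5352 = β·δ^2·7140 gives β = 5352/(0.90635·7140) ≈ 0.827.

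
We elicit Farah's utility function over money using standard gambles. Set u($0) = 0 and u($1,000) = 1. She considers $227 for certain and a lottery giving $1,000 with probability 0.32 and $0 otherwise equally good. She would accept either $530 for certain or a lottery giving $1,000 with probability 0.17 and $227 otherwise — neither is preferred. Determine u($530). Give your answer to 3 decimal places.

0.436

From the first indifference, u($227) = 0.32·u($1,000) + 0.68·u($0) = 0.32·1 + 0.68·0 = 0.32.
Then u($530) = 0.17·u($1,000) + 0.83·u($227) = 0.17·1.00 + 0.83·0.32 = 0.4356.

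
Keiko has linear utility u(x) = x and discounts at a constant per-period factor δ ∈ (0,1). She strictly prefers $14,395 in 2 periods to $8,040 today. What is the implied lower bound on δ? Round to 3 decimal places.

δ > 0.747

The preference means 8040 < δ^2·14395.
Dividing by 14395: δ^2 > 0.55853. Both sides are positive, so the square root keeps the direction.
δ > 0.55853^(1/2) = 0.747.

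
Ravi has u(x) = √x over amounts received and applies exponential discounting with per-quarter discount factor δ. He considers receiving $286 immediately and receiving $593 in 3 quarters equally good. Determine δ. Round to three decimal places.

The payoff in 3 quarters is discounted by δ^3, so u(286) = δ^3·u(593) and δ^3 = u(286)/u(593).
With u(x) = √x: δ^3 = √286/√593 = √(286/593) = 0.69447.
So δ = 0.69447^(1/3) ≈ 0.886.

δ ≈ 0.886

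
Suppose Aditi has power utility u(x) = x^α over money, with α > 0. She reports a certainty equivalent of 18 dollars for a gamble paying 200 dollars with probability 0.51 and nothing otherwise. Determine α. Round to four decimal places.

Since u(0) = 0, the lottery's EU is 0.51·200^α.
Indifference: 18^α = 0.51·200^α, so (18/200)^α = 0.51.
Take logs: α = ln 0.51 / ln(18/200) ≈ 0.279634.

α ≈ 0.2796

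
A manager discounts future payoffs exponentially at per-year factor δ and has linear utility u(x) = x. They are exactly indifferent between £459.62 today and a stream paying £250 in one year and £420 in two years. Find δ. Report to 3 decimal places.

Equating present values: 459.62 = 250δ + 420δ².
Rearranged: 420δ² + 250δ − 459.62 = 0.
By the quadratic formula (taking the positive root), δ = (−250 + √834661.60) / 840 ≈ 0.790.

δ ≈ 0.790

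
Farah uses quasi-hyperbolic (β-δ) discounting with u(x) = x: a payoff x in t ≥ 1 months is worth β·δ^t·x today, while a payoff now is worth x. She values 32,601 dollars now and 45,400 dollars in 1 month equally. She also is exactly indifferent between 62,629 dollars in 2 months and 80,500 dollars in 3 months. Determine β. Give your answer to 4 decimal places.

Both payoffs in the second observation are in the future, so β drops out: δ^2·62629 = δ^3·80500 ⇒ δ = 62629/80500 = 0.77800.
Now use the now-vs-future pair: 32601 = β·δ·45400 gives β = 32601/(0.77800·45400) ≈ 0.9230.

β ≈ 0.9230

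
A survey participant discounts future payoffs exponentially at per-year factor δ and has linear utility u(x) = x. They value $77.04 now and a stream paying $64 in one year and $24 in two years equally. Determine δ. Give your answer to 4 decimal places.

Equating present values: 77.04 = 64δ + 24δ².
So 24δ² + 64δ − 77.04 = 0.
The positive root is δ = [−64 + √(64² + 4·24·77.04)] / (2·24) = (−64 + 107.200)/48 ≈ 0.9000.

δ ≈ 0.9000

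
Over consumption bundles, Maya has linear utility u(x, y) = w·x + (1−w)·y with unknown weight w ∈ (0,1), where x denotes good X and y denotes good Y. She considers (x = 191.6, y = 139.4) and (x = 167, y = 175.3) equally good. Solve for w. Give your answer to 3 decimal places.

w = 0.593

u(191.6,139.4) = u(167,175.3) means w·191.6 + (1−w)·139.4 = w·167 + (1−w)·175.3.
Rearranging, 24.6·w − 35.9·(1−w) = 0.
So w/(1−w) = 35.9/24.6 = 1.4593, giving w = 35.9/(24.6+35.9) = 0.593.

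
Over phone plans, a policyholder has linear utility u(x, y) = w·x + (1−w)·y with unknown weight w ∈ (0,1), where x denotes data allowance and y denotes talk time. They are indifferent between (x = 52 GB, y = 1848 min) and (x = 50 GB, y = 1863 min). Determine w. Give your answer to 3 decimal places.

w = 0.882

u(52,1848) = u(50,1863) means w·52 + (1−w)·1848 = w·50 + (1−w)·1863.
Collecting terms: w·2 = (1−w)·15.
So w/(1−w) = 15/2 = 7.5000, giving w = 15/(2+15) = 0.882.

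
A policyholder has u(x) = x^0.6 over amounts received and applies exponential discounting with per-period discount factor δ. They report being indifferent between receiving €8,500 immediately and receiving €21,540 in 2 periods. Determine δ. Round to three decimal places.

Indifference means u(8500) = δ^2 · u(21540), so δ^2 = u(8500)/u(21540).
With u(x) = x^0.6: δ^2 = 8500^0.6/21540^0.6 = (8500/21540)^0.6 = 0.57241.
So δ = 0.57241^(1/2) ≈ 0.757.

δ ≈ 0.757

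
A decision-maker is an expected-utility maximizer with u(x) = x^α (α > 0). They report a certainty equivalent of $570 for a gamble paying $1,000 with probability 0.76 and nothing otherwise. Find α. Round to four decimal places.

The lottery's expected utility is 0.76·u(1000) + 0.24·u(0) = 0.76·1000^α (since u(0) = 0 for α > 0).
Equating: 570^α = 0.76·1000^α, i.e. 0.5700^α = 0.76.
Take logs: α = ln 0.76 / ln(570/1000) ≈ 0.488218.

α ≈ 0.4882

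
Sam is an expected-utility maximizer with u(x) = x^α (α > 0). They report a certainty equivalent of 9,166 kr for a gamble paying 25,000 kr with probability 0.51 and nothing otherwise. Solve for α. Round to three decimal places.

The lottery's expected utility is 0.51·u(25000) + 0.49·u(0) = 0.51·25000^α (since u(0) = 0 for α > 0).
Indifference: 9166^α = 0.51·25000^α, so (9166/25000)^α = 0.51.
Take logs: α = ln 0.51 / ln(9166/25000) ≈ 0.67108.

α ≈ 0.671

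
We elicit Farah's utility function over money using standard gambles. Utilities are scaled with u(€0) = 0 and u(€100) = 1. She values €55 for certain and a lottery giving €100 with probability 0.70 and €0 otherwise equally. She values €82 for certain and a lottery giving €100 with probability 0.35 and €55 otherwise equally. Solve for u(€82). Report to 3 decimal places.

The first gamble pins u(€55): it must equal 0.70·1 + 0.30·0 = 0.70.
Chaining: u(€82) = 0.35·1.00 + 0.65·0.70 = 0.8050.

0.805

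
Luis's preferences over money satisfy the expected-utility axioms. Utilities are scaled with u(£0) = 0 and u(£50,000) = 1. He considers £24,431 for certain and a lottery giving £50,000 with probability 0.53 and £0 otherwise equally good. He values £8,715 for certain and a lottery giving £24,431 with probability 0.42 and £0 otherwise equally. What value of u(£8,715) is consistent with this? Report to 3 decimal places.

The first gamble pins u(£24,431): it must equal 0.53·1 + 0.47·0 = 0.53.
The second indifference gives u(£8,715) = 0.42·u(£24,431) + 0.58·u(£0) = 0.42·0.53 + 0.58·0.00 = 0.2226.

0.223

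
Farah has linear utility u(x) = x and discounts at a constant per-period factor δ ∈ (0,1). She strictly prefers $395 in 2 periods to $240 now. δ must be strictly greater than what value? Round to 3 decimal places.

Comparing present values: 240 < δ^2·395.
Dividing by 395: δ^2 > 0.60759. Both sides are positive, so the square root keeps the direction.
δ > (240/395)^(1/2) ≈ 0.779.

δ > 0.779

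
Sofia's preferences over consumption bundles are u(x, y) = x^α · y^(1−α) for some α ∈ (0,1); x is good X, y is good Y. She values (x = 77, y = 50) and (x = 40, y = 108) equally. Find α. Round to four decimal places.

The Cobb–Douglas utilities coincide, so 77^α·50^(1−α) = 40^α·108^(1−α).
Rearrange to (77/40)^α = (108/50)^(1−α) and take logs: α·0.6549260 = (1−α)·0.7701082.
Thus α·(1.4250342) = 0.7701082, so α = 0.7701082/1.4250342 ≈ 0.5404.

α ≈ 0.5404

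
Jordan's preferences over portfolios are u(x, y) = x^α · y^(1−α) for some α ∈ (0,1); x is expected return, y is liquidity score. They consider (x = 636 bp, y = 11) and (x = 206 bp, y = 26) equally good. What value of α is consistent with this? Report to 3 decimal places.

Set the two utilities equal: 636^α·11^(1−α) = 206^α·26^(1−α).
Rearrange to (636/206)^α = (26/11)^(1−α) and take logs: α·1.127322 = (1−α)·0.860201.
So α/(1−α) = (0.860201)/(1.127322) = 0.763048, and α = 0.763048/1.763048 ≈ 0.433.

α ≈ 0.433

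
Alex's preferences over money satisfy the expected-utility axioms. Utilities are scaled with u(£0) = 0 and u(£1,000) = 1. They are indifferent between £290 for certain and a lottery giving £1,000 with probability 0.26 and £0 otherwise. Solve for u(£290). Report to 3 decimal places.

By the standard-gamble method, u(£290) is just the indifference probability on the best outcome: 0.26.

0.260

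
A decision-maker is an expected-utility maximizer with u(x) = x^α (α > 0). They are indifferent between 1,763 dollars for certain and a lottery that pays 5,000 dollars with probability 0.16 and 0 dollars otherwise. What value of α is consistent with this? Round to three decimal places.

Since u(0) = 0, the lottery's EU is 0.16·5000^α.
Setting u(1763) equal to that: 1763^α = 0.16·5000^α ⇒ (1763/5000)^α = 0.16.
Take logs: α = ln 0.16 / ln(1763/5000) ≈ 1.75801.

α ≈ 1.758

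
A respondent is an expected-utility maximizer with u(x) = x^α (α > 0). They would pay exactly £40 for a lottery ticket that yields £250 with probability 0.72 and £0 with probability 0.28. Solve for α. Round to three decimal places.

α ≈ 0.179

The lottery's expected utility is 0.72·u(250) + 0.28·u(0) = 0.72·250^α (since u(0) = 0 for α > 0).
Equating: 40^α = 0.72·250^α, i.e. 0.1600^α = 0.72.
α = ln(0.72) / ln(40/250) = -0.328504/-1.832581 ≈ 0.179.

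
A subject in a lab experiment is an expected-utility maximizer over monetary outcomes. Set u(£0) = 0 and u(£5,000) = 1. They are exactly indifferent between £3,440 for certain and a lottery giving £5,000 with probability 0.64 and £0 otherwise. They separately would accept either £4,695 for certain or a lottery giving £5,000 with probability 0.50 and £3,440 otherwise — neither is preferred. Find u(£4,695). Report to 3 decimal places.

0.820

From the first indifference, u(£3,440) = 0.64·u(£5,000) + 0.36·u(£0) = 0.64·1 + 0.36·0 = 0.64.
Chaining: u(£4,695) = 0.50·1.00 + 0.50·0.64 = 0.8200.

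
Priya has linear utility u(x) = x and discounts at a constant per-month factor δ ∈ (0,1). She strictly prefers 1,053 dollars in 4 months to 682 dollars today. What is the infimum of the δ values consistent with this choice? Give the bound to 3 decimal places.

The preference means 682 < δ^4·1053.
So δ^4 > 682/1053 = 0.64767; taking the 4th root of both positive sides preserves the inequality.
δ > 0.64767^(1/4) = 0.897.

δ > 0.897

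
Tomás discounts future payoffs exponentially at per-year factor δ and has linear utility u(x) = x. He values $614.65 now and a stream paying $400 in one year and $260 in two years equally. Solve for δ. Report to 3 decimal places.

Present value of the stream is 400·δ + 260·δ². Indifference gives 400δ + 260δ² = 614.65.
Rearranged: 260δ² + 400δ − 614.65 = 0.
The positive root is δ = [−400 + √(400² + 4·260·614.65)] / (2·260) = (−400 + 894.000)/520 ≈ 0.950.

δ ≈ 0.950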